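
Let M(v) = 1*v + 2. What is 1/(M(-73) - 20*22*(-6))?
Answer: 1/2569 ≈ 0.00038926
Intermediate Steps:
M(v) = 2 + v (M(v) = v + 2 = 2 + v)
1/(M(-73) - 20*22*(-6)) = 1/((2 - 73) - 20*22*(-6)) = 1/(-71 - 440*(-6)) = 1/(-71 + 2640) = 1/2569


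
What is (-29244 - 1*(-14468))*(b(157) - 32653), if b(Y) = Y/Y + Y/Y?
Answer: 482451176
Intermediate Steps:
b(Y) = 2 (b(Y) = 1 + 1 = 2)
(-29244 - 1*(-14468))*(b(157) - 32653) = (-29244 - 1*(-14468))*(2 - 32653) = (-29244 + 14468)*(-32651) = -14776*(-32651) = 482451176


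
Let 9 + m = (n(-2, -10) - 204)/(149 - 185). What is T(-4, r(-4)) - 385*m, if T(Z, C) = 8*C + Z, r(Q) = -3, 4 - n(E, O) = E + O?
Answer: 12838/9 ≈ 1426.4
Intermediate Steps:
n(E, O) = 4 - E - O (n(E, O) = 4 - (E + O) = 4 + (-E - O) = 4 - E - O)
T(Z, C) = Z + 8*C
m = -34/9 (m = -9 + ((4 - 1*(-2) - 1*(-10)) - 204)/(149 - 185) = -9 + ((4 + 2 + 10) - 204)/(-36) = -9 + (16 - 204)*(-1/36) = -9 - 188*(-1/36) = -9 + 47/9 = -34/9 ≈ -3.7778)
T(-4, r(-4)) - 385*m = (-4 + 8*(-3)) - 385*(-34/9) = (-4 - 24) + 13090/9 = -28 + 13090/9 = 12838/9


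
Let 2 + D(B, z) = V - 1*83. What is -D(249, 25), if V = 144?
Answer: -59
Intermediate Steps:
D(B, z) = 59 (D(B, z) = -2 + (144 - 1*83) = -2 + (144 - 83) = -2 + 61 = 59)
-D(249, 25) = -1*59 = -59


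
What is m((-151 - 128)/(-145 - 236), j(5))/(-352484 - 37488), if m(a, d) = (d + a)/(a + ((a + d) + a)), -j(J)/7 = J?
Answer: -544/203077919 ≈ -2.6788e-6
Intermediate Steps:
j(J) = -7*J
m(a, d) = (a + d)/(d + 3*a) (m(a, d) = (a + d)/(a + (d + 2*a)) = (a + d)/(d + 3*a))
m((-151 - 128)/(-145 - 236), j(5))/(-352484 - 37488) = (((-151 - 128)/(-145 - 236) - 7*5)/(-7*5 + 3*((-151 - 128)/(-145 - 236))))/(-352484 - 37488) = ((-279/(-381) - 35)/(-35 + 3*(-279/(-381))))/(-389972) = ((-279*(-1/381) - 35)/(-35 + 3*(-279*(-1/381))))*(-1/389972) = ((93/127 - 35)/(-35 + 3*(93/127)))*(-1/389972) = (-4352/127/(-35 + 279/127))*(-1/389972) = (-4352/127/(-4166/127))*(-1/389972) = -127/4166*(-4352/127)*(-1/389972) = (2176/2083)*(-1/389972) = -544/203077919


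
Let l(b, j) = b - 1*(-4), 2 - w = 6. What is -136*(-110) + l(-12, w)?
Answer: 14952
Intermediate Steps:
w = -4 (w = 2 - 1*6 = 2 - 6 = -4)
l(b, j) = 4 + b (l(b, j) = b + 4 = 4 + b)
-136*(-110) + l(-12, w) = -136*(-110) + (4 - 12) = 14960 - 8 = 14952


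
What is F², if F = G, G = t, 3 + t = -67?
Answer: 4900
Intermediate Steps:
t = -70 (t = -3 - 67 = -70)
G = -70
F = -70
F² = (-70)² = 4900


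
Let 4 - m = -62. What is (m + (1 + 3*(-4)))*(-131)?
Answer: -7205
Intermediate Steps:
m = 66 (m = 4 - 1*(-62) = 4 + 62 = 66)
(m + (1 + 3*(-4)))*(-131) = (66 + (1 + 3*(-4)))*(-131) = (66 + (1 - 12))*(-131) = (66 - 11)*(-131) = 55*(-131) = -7205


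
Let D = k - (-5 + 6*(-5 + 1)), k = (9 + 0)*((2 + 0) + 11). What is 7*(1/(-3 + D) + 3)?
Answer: 3010/143 ≈ 21.049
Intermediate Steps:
k = 117 (k = 9*(2 + 11) = 9*13 = 117)
D = 146 (D = 117 - (-5 + 6*(-5 + 1)) = 117 - (-5 + 6*(-4)) = 117 - (-5 - 24) = 117 - 1*(-29) = 117 + 29 = 146)
7*(1/(-3 + D) + 3) = 7*(1/(-3 + 146) + 3) = 7*(1/143 + 3) = 7*(430/143) = 3010/143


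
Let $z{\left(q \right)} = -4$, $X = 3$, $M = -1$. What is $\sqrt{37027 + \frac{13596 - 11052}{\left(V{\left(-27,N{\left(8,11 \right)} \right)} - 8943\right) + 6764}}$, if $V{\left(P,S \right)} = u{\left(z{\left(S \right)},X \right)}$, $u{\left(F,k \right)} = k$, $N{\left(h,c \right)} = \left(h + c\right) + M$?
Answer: $\frac{\sqrt{171207442}}{68} \approx 192.42$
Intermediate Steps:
$N{\left(h,c \right)} = -1 + c + h$ ($N{\left(h,c \right)} = \left(h + c\right) - 1 = \left(c + h\right) - 1 = -1 + c + h$)
$V{\left(P,S \right)} = 3$
$\sqrt{37027 + \frac{13596 - 11052}{\left(V{\left(-27,N{\left(8,11 \right)} \right)} - 8943\right) + 6764}} = \sqrt{37027 + \frac{13596 - 11052}{\left(3 - 8943\right) + 6764}} = \sqrt{37027 + \frac{2544}{\left(3 - 8943\right) + 6764}} = \sqrt{37027 + \frac{2544}{-8940 + 6764}} = \sqrt{37027 + \frac{2544}{-2176}} = \sqrt{37027 + 2544 \left(- \frac{1}{2176}\right)} = \sqrt{37027 - \frac{159}{136}} = \sqrt{\frac{5035513}{136}} = \frac{\sqrt{171207442}}{68}$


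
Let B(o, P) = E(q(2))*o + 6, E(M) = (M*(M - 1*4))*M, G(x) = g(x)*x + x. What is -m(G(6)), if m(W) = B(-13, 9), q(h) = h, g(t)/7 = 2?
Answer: -110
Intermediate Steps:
g(t) = 14 (g(t) = 7*2 = 14)
G(x) = 15*x (G(x) = 14*x + x = 15*x)
E(M) = M²*(-4 + M) (E(M) = (M*(M - 4))*M = (M*(-4 + M))*M = M²*(-4 + M))
B(o, P) = 6 - 8*o (B(o, P) = (2²*(-4 + 2))*o + 6 = (4*(-2))*o + 6 = -8*o + 6 = 6 - 8*o)
m(W) = 110 (m(W) = 6 - 8*(-13) = 6 + 104 = 110)
-m(G(6)) = -1*110 = -110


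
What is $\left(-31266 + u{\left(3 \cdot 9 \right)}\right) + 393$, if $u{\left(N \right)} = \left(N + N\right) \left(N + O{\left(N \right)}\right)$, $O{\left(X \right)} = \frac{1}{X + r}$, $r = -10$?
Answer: $- \frac{500001}{17} \approx -29412.0$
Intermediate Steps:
$O{\left(X \right)} = \frac{1}{-10 + X}$ ($O{\left(X \right)} = \frac{1}{X - 10} = \frac{1}{-10 + X}$)
$u{\left(N \right)} = 2 N \left(N + \frac{1}{-10 + N}\right)$ ($u{\left(N \right)} = \left(N + N\right) \left(N + \frac{1}{-10 + N}\right) = 2 N \left(N + \frac{1}{-10 + N}\right)$)
$\left(-31266 + u{\left(3 \cdot 9 \right)}\right) + 393 = \left(-31266 + \frac{2 \cdot 3 \cdot 9 \left(1 + 3 \cdot 9 \left(-10 + 3 \cdot 9\right)\right)}{-10 + 3 \cdot 9}\right) + 393 = \left(-31266 + 2 \cdot 27 \frac{1}{-10 + 27} \left(1 + 27 \left(-10 + 27\right)\right)\right) + 393 = \left(-31266 + 2 \cdot 27 \cdot \frac{1}{17} \left(1 + 27 \cdot 17\right)\right) + 393 = \left(-31266 + 2 \cdot 27 \cdot \frac{1}{17} \left(1 + 459\right)\right) + 393 = \left(-31266 + 2 \cdot 27 \cdot \frac{1}{17} \cdot 460\right) + 393 = \left(-31266 + \frac{24840}{17}\right) + 393 = - \frac{506682}{17} + 393 = - \frac{500001}{17}$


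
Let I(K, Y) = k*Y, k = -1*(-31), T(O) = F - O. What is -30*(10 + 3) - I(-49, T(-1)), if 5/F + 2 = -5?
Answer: -2792/7 ≈ -398.86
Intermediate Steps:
F = -5/7 (F = 5/(-2 - 5) = 5/(-7) = 5*(-⅐) = -5/7 ≈ -0.71429)
T(O) = -5/7 - O
k = 31
I(K, Y) = 31*Y
-30*(10 + 3) - I(-49, T(-1)) = -30*(10 + 3) - 31*(-5/7 - 1*(-1)) = -30*13 - 31*(-5/7 + 1) = -390 - 31*2/7 = -390 - 1*62/7 = -390 - 62/7 = -2792/7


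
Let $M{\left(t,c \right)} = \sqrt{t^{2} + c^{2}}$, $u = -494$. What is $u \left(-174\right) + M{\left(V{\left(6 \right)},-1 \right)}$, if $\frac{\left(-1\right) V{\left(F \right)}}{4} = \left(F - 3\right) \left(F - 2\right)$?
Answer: $85956 + \sqrt{2305} \approx 86004.0$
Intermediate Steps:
$V{\left(F \right)} = - 4 \left(-3 + F\right) \left(-2 + F\right)$ ($V{\left(F \right)} = - 4 \left(F - 3\right) \left(F - 2\right) = - 4 \left(-3 + F\right) \left(-2 + F\right)$)
$M{\left(t,c \right)} = \sqrt{c^{2} + t^{2}}$
$u \left(-174\right) + M{\left(V{\left(6 \right)},-1 \right)} = \left(-494\right) \left(-174\right) + \sqrt{\left(-1\right)^{2} + \left(-24 - 4 \cdot 6^{2} + 20 \cdot 6\right)^{2}} = 85956 + \sqrt{1 + \left(-24 - 144 + 120\right)^{2}} = 85956 + \sqrt{1 + \left(-48\right)^{2}} = 85956 + \sqrt{1 + 2304} = 85956 + \sqrt{2305}$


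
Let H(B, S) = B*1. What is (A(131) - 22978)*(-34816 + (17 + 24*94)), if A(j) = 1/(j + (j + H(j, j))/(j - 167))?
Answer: 1665290005484/2227 ≈ 7.4777e+8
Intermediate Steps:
H(B, S) = B
A(j) = 1/(j + 2*j/(-167 + j)) (A(j) = 1/(j + (j + j)/(j - 167)) = 1/(j + (2*j)/(-167 + j)) = 1/(j + 2*j/(-167 + j)))
(A(131) - 22978)*(-34816 + (17 + 24*94)) = ((-167 + 131)/(131*(-165 + 131)) - 22978)*(-34816 + (17 + 24*94)) = ((1/131)*(-36)/(-34) - 22978)*(-34816 + (17 + 2256)) = ((1/131)*(-1/34)*(-36) - 22978)*(-34816 + 2273) = (18/2227 - 22978)*(-32543) = -51171988/2227*(-32543) = 1665290005484/2227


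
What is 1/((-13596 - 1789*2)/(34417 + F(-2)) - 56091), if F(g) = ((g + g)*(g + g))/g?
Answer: -34409/1930052393 ≈ -1.7828e-5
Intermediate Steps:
F(g) = 4*g (F(g) = ((2*g)*(2*g))/g = (4*g²)/g = 4*g)
1/((-13596 - 1789*2)/(34417 + F(-2)) - 56091) = 1/((-13596 - 1789*2)/(34417 + 4*(-2)) - 56091) = 1/((-13596 - 3578)/(34417 - 8) - 56091) = 1/(-17174/34409 - 56091) = 1/(-1930052393/34409) = -34409/1930052393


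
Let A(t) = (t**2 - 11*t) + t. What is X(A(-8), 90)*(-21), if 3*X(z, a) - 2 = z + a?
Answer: -1652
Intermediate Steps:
A(t) = t**2 - 10*t
X(z, a) = 2/3 + a/3 + z/3 (X(z, a) = 2/3 + (z + a)/3 = 2/3 + (a + z)/3 = 2/3 + (a/3 + z/3) = 2/3 + a/3 + z/3)
X(A(-8), 90)*(-21) = (2/3 + (1/3)*90 + (-8*(-10 - 8))/3)*(-21) = (2/3 + 30 + (-8*(-18))/3)*(-21) = (2/3 + 30 + (1/3)*144)*(-21) = (2/3 + 30 + 48)*(-21) = (236/3)*(-21) = -1652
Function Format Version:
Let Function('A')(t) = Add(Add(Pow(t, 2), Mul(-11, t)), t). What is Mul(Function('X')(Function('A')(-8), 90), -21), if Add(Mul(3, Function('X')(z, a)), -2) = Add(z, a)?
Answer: -1652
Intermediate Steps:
Function('A')(t) = Add(Pow(t, 2), Mul(-10, t))
Function('X')(z, a) = Add(Rational(2, 3), Mul(Rational(1, 3), a), Mul(Rational(1, 3), z)) (Function('X')(z, a) = Add(Rational(2, 3), Mul(Rational(1, 3), Add(z, a))) = Add(Rational(2, 3), Mul(Rational(1, 3), Add(a, z))) = Add(Rational(2, 3), Add(Mul(Rational(1, 3), a), Mul(Rational(1, 3), z))) = Add(Rational(2, 3), Mul(Rational(1, 3), a), Mul(Rational(1, 3), z)))
Mul(Function('X')(Function('A')(-8), 90), -21) = Mul(Add(Rational(2, 3), Mul(Rational(1, 3), 90), Mul(Rational(1, 3), Mul(-8, Add(-10, -8)))), -21) = Mul(Add(Rational(2, 3), 30, Mul(Rational(1, 3), Mul(-8, -18))), -21) = Mul(Add(Rational(2, 3), 30, Mul(Rational(1, 3), 144)), -21) = Mul(Add(Rational(2, 3), 30, 48), -21) = Mul(Rational(236, 3), -21) = -1652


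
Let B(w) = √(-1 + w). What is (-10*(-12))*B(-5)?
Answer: 120*I*√6 ≈ 293.94*I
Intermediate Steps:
(-10*(-12))*B(-5) = (-10*(-12))*√(-1 - 5) = 120*√(-6) = 120*(I*√6) = 120*I*√6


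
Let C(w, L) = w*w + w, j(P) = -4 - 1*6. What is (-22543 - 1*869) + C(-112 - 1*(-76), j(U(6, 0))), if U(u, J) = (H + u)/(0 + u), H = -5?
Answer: -22152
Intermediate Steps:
U(u, J) = (-5 + u)/u (U(u, J) = (-5 + u)/(0 + u) = (-5 + u)/u)
j(P) = -10 (j(P) = -4 - 6 = -10)
C(w, L) = w + w**2 (C(w, L) = w**2 + w = w + w**2)
(-22543 - 1*869) + C(-112 - 1*(-76), j(U(6, 0))) = (-22543 - 1*869) + (-112 - 1*(-76))*(1 + (-112 - 1*(-76))) = (-22543 - 869) + (-112 + 76)*(1 + (-112 + 76)) = -23412 - 36*(1 - 36) = -23412 - 36*(-35) = -23412 + 1260 = -22152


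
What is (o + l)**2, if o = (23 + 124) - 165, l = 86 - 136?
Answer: 4624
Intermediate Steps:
l = -50
o = -18 (o = 147 - 165 = -18)
(o + l)**2 = (-18 - 50)**2 = (-68)**2 = 4624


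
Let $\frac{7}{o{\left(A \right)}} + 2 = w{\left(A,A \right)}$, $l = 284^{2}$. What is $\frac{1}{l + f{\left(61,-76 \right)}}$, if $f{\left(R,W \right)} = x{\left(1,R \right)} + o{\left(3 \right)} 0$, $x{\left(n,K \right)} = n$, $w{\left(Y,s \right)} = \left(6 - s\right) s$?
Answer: $\frac{1}{80657} \approx 1.2398 \cdot 10^{-5}$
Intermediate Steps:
$l = 80656$
$w{\left(Y,s \right)} = s \left(6 - s\right)$
$o{\left(A \right)} = \frac{7}{-2 + A \left(6 - A\right)}$
$f{\left(R,W \right)} = 1$ ($f{\left(R,W \right)} = 1 + - \frac{7}{2 + 3 \left(-6 + 3\right)} 0 = 1 + - \frac{7}{2 + 3 \left(-3\right)} 0 = 1 + - \frac{7}{2 - 9} \cdot 0 = 1 + - \frac{7}{-7} \cdot 0 = 1 + \left(-7\right) \left(- \frac{1}{7}\right) 0 = 1 + 1 \cdot 0 = 1 + 0 = 1$)
$\frac{1}{l + f{\left(61,-76 \right)}} = \frac{1}{80656 + 1} = \frac{1}{80657}$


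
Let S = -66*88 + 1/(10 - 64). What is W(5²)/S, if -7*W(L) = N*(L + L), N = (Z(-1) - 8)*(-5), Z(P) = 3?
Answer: 67500/2195431 ≈ 0.030746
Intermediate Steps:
N = 25 (N = (3 - 8)*(-5) = -5*(-5) = 25)
S = -313633/54 (S = -5808 + 1/(-54) = -5808 - 1/54 = -313633/54 ≈ -5808.0)
W(L) = -50*L/7 (W(L) = -25*(L + L)/7 = -25*2*L/7 = -50*L/7)
W(5²)/S = (-50/7*5²)/(-313633/54) = -50/7*25*(-54/313633) = -1250/7*(-54/313633) = 67500/2195431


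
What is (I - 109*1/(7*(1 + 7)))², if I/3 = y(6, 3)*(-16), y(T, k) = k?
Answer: 66797929/3136 ≈ 21300.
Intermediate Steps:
I = -144 (I = 3*(3*(-16)) = 3*(-48) = -144)
(I - 109*1/(7*(1 + 7)))² = (-144 - 109*1/(7*(1 + 7)))² = (-144 - 109/(7*8))² = (-144 - 109/56)² = (-8173/56)² = 66797929/3136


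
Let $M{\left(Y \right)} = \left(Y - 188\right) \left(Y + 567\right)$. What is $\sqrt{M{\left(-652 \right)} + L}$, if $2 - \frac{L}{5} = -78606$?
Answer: $2 \sqrt{116110} \approx 681.5$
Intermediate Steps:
$L = 393040$ ($L = 10 - -393030 = 10 + 393030 = 393040$)
$M{\left(Y \right)} = \left(-188 + Y\right) \left(567 + Y\right)$
$\sqrt{M{\left(-652 \right)} + L} = \sqrt{\left(-106596 + \left(-652\right)^{2} + 379 \left(-652\right)\right) + 393040} = \sqrt{\left(-106596 + 425104 - 247108\right) + 393040} = \sqrt{71400 + 393040} = \sqrt{464440} = 2 \sqrt{116110}$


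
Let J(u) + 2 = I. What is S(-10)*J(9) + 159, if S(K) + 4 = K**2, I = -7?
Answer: -705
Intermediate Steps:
J(u) = -9 (J(u) = -2 - 7 = -9)
S(K) = -4 + K**2
S(-10)*J(9) + 159 = (-4 + (-10)**2)*(-9) + 159 = (-4 + 100)*(-9) + 159 = 96*(-9) + 159 = -864 + 159 = -705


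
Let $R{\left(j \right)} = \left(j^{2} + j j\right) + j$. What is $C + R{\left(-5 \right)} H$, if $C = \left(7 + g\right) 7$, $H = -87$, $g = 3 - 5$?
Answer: $-3880$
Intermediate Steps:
$g = -2$ ($g = 3 - 5 = -2$)
$R{\left(j \right)} = j + 2 j^{2}$ ($R{\left(j \right)} = \left(j^{2} + j^{2}\right) + j = 2 j^{2} + j = j + 2 j^{2}$)
$C = 35$ ($C = \left(7 - 2\right) 7 = 5 \cdot 7 = 35$)
$C + R{\left(-5 \right)} H = 35 + - 5 \left(1 + 2 \left(-5\right)\right) \left(-87\right) = 35 + - 5 \left(1 - 10\right) \left(-87\right) = 35 + \left(-5\right) \left(-9\right) \left(-87\right) = 35 + 45 \left(-87\right) = 35 - 3915 = -3880$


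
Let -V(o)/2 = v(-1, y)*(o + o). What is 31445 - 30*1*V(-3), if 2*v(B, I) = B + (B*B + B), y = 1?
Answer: 31625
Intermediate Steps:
v(B, I) = B + B²/2 (v(B, I) = (B + (B*B + B))/2 = (B + (B² + B))/2 = (B + (B + B²))/2 = (B² + 2*B)/2 = B + B²/2)
V(o) = 2*o (V(o) = -2*(½)*(-1)*(2 - 1)*(o + o) = -2*(½)*(-1)*1*2*o = -(-1)*2*o = -(-2)*o = 2*o)
31445 - 30*1*V(-3) = 31445 - 30*1*2*(-3) = 31445 - 30*(-6) = 31445 - 1*(-180) = 31445 + 180 = 31625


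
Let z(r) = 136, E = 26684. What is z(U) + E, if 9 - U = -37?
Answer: 26820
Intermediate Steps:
U = 46 (U = 9 - 1*(-37) = 9 + 37 = 46)
z(U) + E = 136 + 26684 = 26820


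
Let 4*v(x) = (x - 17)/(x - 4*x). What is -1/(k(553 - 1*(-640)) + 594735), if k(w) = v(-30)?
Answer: -360/214104553 ≈ -1.6814e-6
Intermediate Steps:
v(x) = -(-17 + x)/(12*x) (v(x) = ((x - 17)/(x - 4*x))/4 = ((-17 + x)/((-3*x)))/4 = ((-17 + x)*(-1/(3*x)))/4 = (-(-17 + x)/(3*x))/4 = -(-17 + x)/(12*x))
k(w) = -47/360 (k(w) = (1/12)*(17 - 1*(-30))/(-30) = (1/12)*(-1/30)*(17 + 30) = (1/12)*(-1/30)*47 = -47/360)
-1/(k(553 - 1*(-640)) + 594735) = -1/(-47/360 + 594735) = -1/214104553/360 = -1*360/214104553 = -360/214104553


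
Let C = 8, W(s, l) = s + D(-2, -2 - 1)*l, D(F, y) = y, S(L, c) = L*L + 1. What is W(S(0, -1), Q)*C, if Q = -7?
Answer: 176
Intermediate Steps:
S(L, c) = 1 + L² (S(L, c) = L² + 1 = 1 + L²)
W(s, l) = s - 3*l (W(s, l) = s + (-2 - 1)*l = s - 3*l)
W(S(0, -1), Q)*C = ((1 + 0²) - 3*(-7))*8 = ((1 + 0) + 21)*8 = (1 + 21)*8 = 22*8 = 176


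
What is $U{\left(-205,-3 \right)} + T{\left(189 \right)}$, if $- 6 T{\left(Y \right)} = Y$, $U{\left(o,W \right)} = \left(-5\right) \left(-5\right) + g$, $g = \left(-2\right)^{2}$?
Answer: $- \frac{5}{2} \approx -2.5$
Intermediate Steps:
$g = 4$
$U{\left(o,W \right)} = 29$ ($U{\left(o,W \right)} = \left(-5\right) \left(-5\right) + 4 = 25 + 4 = 29$)
$T{\left(Y \right)} = - \frac{Y}{6}$
$U{\left(-205,-3 \right)} + T{\left(189 \right)} = 29 - \frac{63}{2} = - \frac{5}{2}$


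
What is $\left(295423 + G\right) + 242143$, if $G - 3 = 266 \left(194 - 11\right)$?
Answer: $586247$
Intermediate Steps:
$G = 48681$ ($G = 3 + 266 \left(194 - 11\right) = 3 + 266 \cdot 183 = 3 + 48678 = 48681$)
$\left(295423 + G\right) + 242143 = \left(295423 + 48681\right) + 242143 = 344104 + 242143 = 586247$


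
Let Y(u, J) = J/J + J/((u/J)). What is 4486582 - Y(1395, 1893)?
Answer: 695021894/155 ≈ 4.4840e+6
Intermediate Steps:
Y(u, J) = 1 + J**2/u (Y(u, J) = 1 + J*(J/u) = 1 + J**2/u)
4486582 - Y(1395, 1893) = 4486582 - (1395 + 1893**2)/1395 = 4486582 - (1395 + 3583449)/1395 = 4486582 - 3584844/1395 = 4486582 - 1*398316/155 = 4486582 - 398316/155 = 695021894/155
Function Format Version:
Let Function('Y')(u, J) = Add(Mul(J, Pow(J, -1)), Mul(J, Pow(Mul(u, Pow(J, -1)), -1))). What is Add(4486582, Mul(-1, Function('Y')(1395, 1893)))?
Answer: Rational(695021894, 155) ≈ 4.4840e+6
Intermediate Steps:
Function('Y')(u, J) = Add(1, Mul(Pow(J, 2), Pow(u, -1))) (Function('Y')(u, J) = Add(1, Mul(J, Mul(J, Pow(u, -1)))) = Add(1, Mul(Pow(J, 2), Pow(u, -1))))
Add(4486582, Mul(-1, Function('Y')(1395, 1893))) = Add(4486582, Mul(-1, Mul(Pow(1395, -1), Add(1395, Pow(1893, 2))))) = Add(4486582, Mul(-1, Mul(Rational(1, 1395), Add(1395, 3583449)))) = Add(4486582, Mul(-1, Mul(Rational(1, 1395), 3584844))) = Add(4486582, Mul(-1, Rational(398316, 155))) = Add(4486582, Rational(-398316, 155)) = Rational(695021894, 155)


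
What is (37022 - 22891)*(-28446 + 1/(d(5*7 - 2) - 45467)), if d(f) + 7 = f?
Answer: -18265938141997/45441 ≈ -4.0197e+8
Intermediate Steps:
d(f) = -7 + f
(37022 - 22891)*(-28446 + 1/(d(5*7 - 2) - 45467)) = (37022 - 22891)*(-28446 + 1/((-7 + (5*7 - 2)) - 45467)) = 14131*(-28446 + 1/((-7 + (35 - 2)) - 45467)) = 14131*(-28446 + 1/((-7 + 33) - 45467)) = 14131*(-28446 + 1/(26 - 45467)) = 14131*(-28446 + 1/(-45441)) = 14131*(-28446 - 1/45441) = 14131*(-1292614687/45441) = -18265938141997/45441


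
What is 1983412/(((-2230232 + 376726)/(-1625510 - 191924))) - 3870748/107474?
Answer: 3339711606307694/1717273309 ≈ 1.9448e+6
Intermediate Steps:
1983412/(((-2230232 + 376726)/(-1625510 - 191924))) - 3870748/107474 = 1983412/((-1853506/(-1817434))) - 3870748*1/107474 = 1983412/((-1853506*(-1/1817434))) - 1935374/53737 = 1983412/(926753/908717) - 1935374/53737 = 1983412*(908717/926753) - 1935374/53737 = 1802360202404/926753 - 1935374/53737 = 3339711606307694/1717273309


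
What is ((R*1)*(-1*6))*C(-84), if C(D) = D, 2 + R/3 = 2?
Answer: 0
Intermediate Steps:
R = 0 (R = -6 + 3*2 = -6 + 6 = 0)
((R*1)*(-1*6))*C(-84) = ((0*1)*(-1*6))*(-84) = (0*(-6))*(-84) = 0*(-84) = 0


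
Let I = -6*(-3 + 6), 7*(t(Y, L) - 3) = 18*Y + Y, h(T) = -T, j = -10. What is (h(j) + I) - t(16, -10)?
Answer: -381/7 ≈ -54.429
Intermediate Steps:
t(Y, L) = 3 + 19*Y/7 (t(Y, L) = 3 + (18*Y + Y)/7 = 3 + (19*Y)/7 = 3 + 19*Y/7)
I = -18 (I = -6*3 = -18)
(h(j) + I) - t(16, -10) = (-1*(-10) - 18) - (3 + (19/7)*16) = (10 - 18) - (3 + 304/7) = -8 - 1*325/7 = -8 - 325/7 = -381/7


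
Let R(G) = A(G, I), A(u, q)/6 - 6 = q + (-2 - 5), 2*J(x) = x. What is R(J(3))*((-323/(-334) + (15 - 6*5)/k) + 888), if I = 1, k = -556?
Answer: 0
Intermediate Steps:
J(x) = x/2
A(u, q) = -6 + 6*q (A(u, q) = 36 + 6*(q + (-2 - 5)) = 36 + 6*(q - 7) = 36 + 6*(-7 + q) = 36 + (-42 + 6*q) = -6 + 6*q)
R(G) = 0 (R(G) = -6 + 6*1 = -6 + 6 = 0)
R(J(3))*((-323/(-334) + (15 - 6*5)/k) + 888) = 0*((-323/(-334) + (15 - 6*5)/(-556)) + 888) = 0*((-323*(-1/334) + (15 - 30)*(-1/556)) + 888) = 0*((323/334 - 15*(-1/556)) + 888) = 0*((323/334 + 15/556) + 888) = 0*(92299/92852 + 888) = 0*(82544875/92852) = 0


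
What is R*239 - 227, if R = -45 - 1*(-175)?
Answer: 30843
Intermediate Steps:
R = 130 (R = -45 + 175 = 130)
R*239 - 227 = 130*239 - 227 = 31070 - 227 = 30843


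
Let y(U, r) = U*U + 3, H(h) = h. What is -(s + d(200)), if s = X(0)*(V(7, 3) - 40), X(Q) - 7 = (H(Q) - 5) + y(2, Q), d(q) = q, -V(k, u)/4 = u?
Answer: 268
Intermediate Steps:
y(U, r) = 3 + U² (y(U, r) = U² + 3 = 3 + U²)
V(k, u) = -4*u
X(Q) = 9 + Q (X(Q) = 7 + ((Q - 5) + (3 + 2²)) = 7 + ((-5 + Q) + (3 + 4)) = 7 + ((-5 + Q) + 7) = 7 + (2 + Q) = 9 + Q)
s = -468 (s = (9 + 0)*(-4*3 - 40) = 9*(-12 - 40) = 9*(-52) = -468)
-(s + d(200)) = -(-468 + 200) = -1*(-268) = 268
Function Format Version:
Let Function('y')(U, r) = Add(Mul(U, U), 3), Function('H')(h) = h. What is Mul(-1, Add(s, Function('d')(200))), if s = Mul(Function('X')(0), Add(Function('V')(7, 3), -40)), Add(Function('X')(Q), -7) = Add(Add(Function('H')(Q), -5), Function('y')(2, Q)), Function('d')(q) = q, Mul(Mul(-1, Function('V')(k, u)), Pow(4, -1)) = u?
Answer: 268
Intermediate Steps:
Function('y')(U, r) = Add(3, Pow(U, 2)) (Function('y')(U, r) = Add(Pow(U, 2), 3) = Add(3, Pow(U, 2)))
Function('V')(k, u) = Mul(-4, u)
Function('X')(Q) = Add(9, Q) (Function('X')(Q) = Add(7, Add(Add(Q, -5), Add(3, Pow(2, 2)))) = Add(7, Add(Add(-5, Q), Add(3, 4))) = Add(7, Add(Add(-5, Q), 7)) = Add(7, Add(2, Q)) = Add(9, Q))
s = -468 (s = Mul(Add(9, 0), Add(Mul(-4, 3), -40)) = Mul(9, Add(-12, -40)) = Mul(9, -52) = -468)
Mul(-1, Add(s, Function('d')(200))) = Mul(-1, Add(-468, 200)) = Mul(-1, -268) = 268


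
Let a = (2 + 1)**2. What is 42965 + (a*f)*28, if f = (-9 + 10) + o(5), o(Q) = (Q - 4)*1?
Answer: 43469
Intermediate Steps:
o(Q) = -4 + Q (o(Q) = (-4 + Q)*1 = -4 + Q)
f = 2 (f = (-9 + 10) + (-4 + 5) = 1 + 1 = 2)
a = 9 (a = 3**2 = 9)
42965 + (a*f)*28 = 42965 + (9*2)*28 = 42965 + 18*28 = 42965 + 504 = 43469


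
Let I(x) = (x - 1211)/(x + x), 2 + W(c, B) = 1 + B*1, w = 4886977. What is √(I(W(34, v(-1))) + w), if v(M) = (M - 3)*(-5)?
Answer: √1764187373/19 ≈ 2210.6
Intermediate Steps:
v(M) = 15 - 5*M (v(M) = (-3 + M)*(-5) = 15 - 5*M)
W(c, B) = -1 + B (W(c, B) = -2 + (1 + B*1) = -2 + (1 + B) = -1 + B)
I(x) = (-1211 + x)/(2*x) (I(x) = (-1211 + x)/((2*x)) = (-1211 + x)*(1/(2*x)) = (-1211 + x)/(2*x))
√(I(W(34, v(-1))) + w) = √((-1211 + (-1 + (15 - 5*(-1))))/(2*(-1 + (15 - 5*(-1)))) + 4886977) = √((-1211 + (-1 + (15 + 5)))/(2*(-1 + (15 + 5))) + 4886977) = √((-1211 + (-1 + 20))/(2*(-1 + 20)) + 4886977) = √((½)*(-1211 + 19)/19 + 4886977) = √((½)*(1/19)*(-1192) + 4886977) = √(-596/19 + 4886977) = √(92851967/19) = √1764187373/19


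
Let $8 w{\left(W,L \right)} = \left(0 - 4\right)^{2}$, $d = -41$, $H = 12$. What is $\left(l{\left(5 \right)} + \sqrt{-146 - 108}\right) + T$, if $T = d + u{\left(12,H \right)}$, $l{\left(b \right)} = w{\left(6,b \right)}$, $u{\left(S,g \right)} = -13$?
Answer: $-52 + i \sqrt{254} \approx -52.0 + 15.937 i$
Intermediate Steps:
$w{\left(W,L \right)} = 2$ ($w{\left(W,L \right)} = \frac{\left(0 - 4\right)^{2}}{8} = \frac{\left(-4\right)^{2}}{8} = \frac{1}{8} \cdot 16 = 2$)
$l{\left(b \right)} = 2$
$T = -54$ ($T = -41 - 13 = -54$)
$\left(l{\left(5 \right)} + \sqrt{-146 - 108}\right) + T = \left(2 + \sqrt{-146 - 108}\right) - 54 = \left(2 + \sqrt{-254}\right) - 54 = \left(2 + i \sqrt{254}\right) - 54 = -52 + i \sqrt{254}$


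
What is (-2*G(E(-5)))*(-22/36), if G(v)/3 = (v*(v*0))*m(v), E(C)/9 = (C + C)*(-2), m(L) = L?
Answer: 0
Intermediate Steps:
E(C) = -36*C (E(C) = 9*((C + C)*(-2)) = 9*((2*C)*(-2)) = 9*(-4*C) = -36*C)
G(v) = 0 (G(v) = 3*((v*(v*0))*v) = 3*((v*0)*v) = 3*(0*v) = 3*0 = 0)
(-2*G(E(-5)))*(-22/36) = (-2*0)*(-22/36) = 0*(-22*1/36) = 0*(-11/18) = 0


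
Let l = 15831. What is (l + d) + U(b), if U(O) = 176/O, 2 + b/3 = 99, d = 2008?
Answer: 5191325/291 ≈ 17840.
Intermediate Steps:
b = 291 (b = -6 + 3*99 = -6 + 297 = 291)
(l + d) + U(b) = (15831 + 2008) + 176/291 = 17839 + 176*(1/291) = 17839 + 176/291 = 5191325/291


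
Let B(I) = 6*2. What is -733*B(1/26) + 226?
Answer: -8570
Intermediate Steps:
B(I) = 12
-733*B(1/26) + 226 = -733*12 + 226 = -8796 + 226 = -8570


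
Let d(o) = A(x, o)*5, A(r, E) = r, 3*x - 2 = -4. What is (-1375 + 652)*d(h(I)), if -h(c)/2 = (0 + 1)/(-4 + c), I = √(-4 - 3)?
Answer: 2410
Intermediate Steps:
I = I*√7 (I = √(-7) = I*√7 ≈ 2.6458*I)
h(c) = -2/(-4 + c) (h(c) = -2*(0 + 1)/(-4 + c) = -2/(-4 + c))
x = -⅔ (x = ⅔ + (⅓)*(-4) = ⅔ - 4/3 = -⅔ ≈ -0.66667)
d(o) = -10/3 (d(o) = -⅔*5 = -10/3)
(-1375 + 652)*d(h(I)) = (-1375 + 652)*(-10/3) = -723*(-10/3) = 2410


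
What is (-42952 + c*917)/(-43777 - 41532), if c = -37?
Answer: 1569/1741 ≈ 0.90121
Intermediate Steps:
(-42952 + c*917)/(-43777 - 41532) = (-42952 - 37*917)/(-43777 - 41532) = (-42952 - 33929)/(-85309) = -76881*(-1/85309) = 1569/1741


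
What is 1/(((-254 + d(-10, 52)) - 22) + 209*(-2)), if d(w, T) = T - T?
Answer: -1/694 ≈ -0.0014409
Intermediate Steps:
d(w, T) = 0
1/(((-254 + d(-10, 52)) - 22) + 209*(-2)) = 1/(((-254 + 0) - 22) + 209*(-2)) = 1/((-254 - 22) - 418) = 1/(-276 - 418) = 1/(-694) = -1/694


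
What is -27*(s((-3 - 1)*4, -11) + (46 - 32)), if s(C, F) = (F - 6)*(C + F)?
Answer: -12771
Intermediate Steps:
s(C, F) = (-6 + F)*(C + F)
-27*(s((-3 - 1)*4, -11) + (46 - 32)) = -27*(((-11)² - 6*(-3 - 1)*4 - 6*(-11) + ((-3 - 1)*4)*(-11)) + (46 - 32)) = -27*((121 - (-24)*4 + 66 - 4*4*(-11)) + 14) = -27*((121 - 6*(-16) + 66 - 16*(-11)) + 14) = -27*((121 + 96 + 66 + 176) + 14) = -27*(459 + 14) = -27*473 = -12771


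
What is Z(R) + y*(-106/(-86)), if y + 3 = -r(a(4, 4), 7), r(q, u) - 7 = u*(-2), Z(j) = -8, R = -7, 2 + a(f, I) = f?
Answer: -132/43 ≈ -3.0698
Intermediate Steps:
a(f, I) = -2 + f
r(q, u) = 7 - 2*u (r(q, u) = 7 + u*(-2) = 7 - 2*u)
y = 4 (y = -3 - (7 - 2*7) = -3 - (7 - 14) = -3 - 1*(-7) = -3 + 7 = 4)
Z(R) + y*(-106/(-86)) = -8 + 4*(-106/(-86)) = -8 + 4*(-106*(-1/86)) = -8 + 4*(53/43) = -8 + 212/43 = -132/43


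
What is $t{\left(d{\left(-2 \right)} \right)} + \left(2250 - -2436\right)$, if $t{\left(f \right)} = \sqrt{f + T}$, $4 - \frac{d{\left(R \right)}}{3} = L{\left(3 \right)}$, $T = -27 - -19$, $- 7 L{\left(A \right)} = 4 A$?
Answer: $4686 + \frac{8 \sqrt{7}}{7} \approx 4689.0$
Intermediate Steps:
$L{\left(A \right)} = - \frac{4 A}{7}$
$T = -8$ ($T = -27 + 19 = -8$)
$d{\left(R \right)} = \frac{120}{7}$ ($d{\left(R \right)} = 12 - 3 \left(\left(- \frac{4}{7}\right) 3\right) = 12 - - \frac{36}{7} = 12 + \frac{36}{7} = \frac{120}{7}$)
$t{\left(f \right)} = \sqrt{-8 + f}$ ($t{\left(f \right)} = \sqrt{f - 8} = \sqrt{-8 + f}$)
$t{\left(d{\left(-2 \right)} \right)} + \left(2250 - -2436\right) = \sqrt{-8 + \frac{120}{7}} + \left(2250 - -2436\right) = \sqrt{\frac{64}{7}} + \left(2250 + 2436\right) = \frac{8 \sqrt{7}}{7} + 4686 = 4686 + \frac{8 \sqrt{7}}{7}$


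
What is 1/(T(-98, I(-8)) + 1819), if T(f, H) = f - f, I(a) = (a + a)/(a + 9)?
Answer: 1/1819 ≈ 0.00054975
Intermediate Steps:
I(a) = 2*a/(9 + a) (I(a) = (2*a)/(9 + a) = 2*a/(9 + a))
T(f, H) = 0
1/(T(-98, I(-8)) + 1819) = 1/(0 + 1819) = 1/1819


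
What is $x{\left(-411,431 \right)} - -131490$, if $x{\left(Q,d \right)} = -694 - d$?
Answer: $130365$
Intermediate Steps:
$x{\left(-411,431 \right)} - -131490 = \left(-694 - 431\right) - -131490 = \left(-694 - 431\right) + 131490 = -1125 + 131490 = 130365$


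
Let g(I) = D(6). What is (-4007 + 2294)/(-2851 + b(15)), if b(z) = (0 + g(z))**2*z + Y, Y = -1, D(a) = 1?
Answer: 1713/2837 ≈ 0.60381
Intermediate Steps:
g(I) = 1
b(z) = -1 + z (b(z) = (0 + 1)**2*z - 1 = 1**2*z - 1 = 1*z - 1 = z - 1 = -1 + z)
(-4007 + 2294)/(-2851 + b(15)) = (-4007 + 2294)/(-2851 + (-1 + 15)) = -1713/(-2851 + 14) = -1713/(-2837) = -1713*(-1/2837) = 1713/2837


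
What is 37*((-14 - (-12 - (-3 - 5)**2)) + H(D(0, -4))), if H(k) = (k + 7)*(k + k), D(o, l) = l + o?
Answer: 1406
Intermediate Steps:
H(k) = 2*k*(7 + k) (H(k) = (7 + k)*(2*k) = 2*k*(7 + k))
37*((-14 - (-12 - (-3 - 5)**2)) + H(D(0, -4))) = 37*((-14 - (-12 - (-3 - 5)**2)) + 2*(-4 + 0)*(7 + (-4 + 0))) = 37*((-14 - (-12 - 1*(-8)**2)) + 2*(-4)*(7 - 4)) = 37*((-14 - (-12 - 1*64)) + 2*(-4)*3) = 37*((-14 - (-12 - 64)) - 24) = 37*((-14 - 1*(-76)) - 24) = 37*((-14 + 76) - 24) = 37*(62 - 24) = 37*38 = 1406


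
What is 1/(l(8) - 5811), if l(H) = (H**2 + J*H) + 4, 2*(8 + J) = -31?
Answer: -1/5931 ≈ -0.00016861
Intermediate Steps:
J = -47/2 (J = -8 + (1/2)*(-31) = -8 - 31/2 = -47/2 ≈ -23.500)
l(H) = 4 + H**2 - 47*H/2 (l(H) = (H**2 - 47*H/2) + 4 = 4 + H**2 - 47*H/2)
1/(l(8) - 5811) = 1/((4 + 8**2 - 47/2*8) - 5811) = 1/((4 + 64 - 188) - 5811) = 1/(-120 - 5811) = 1/(-5931) = -1/5931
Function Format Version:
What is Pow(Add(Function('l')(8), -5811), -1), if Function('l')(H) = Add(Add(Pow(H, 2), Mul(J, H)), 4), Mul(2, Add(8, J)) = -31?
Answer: Rational(-1, 5931) ≈ -0.00016861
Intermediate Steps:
J = Rational(-47, 2) (J = Add(-8, Mul(Rational(1, 2), -31)) = Add(-8, Rational(-31, 2)) = Rational(-47, 2) ≈ -23.500)
Function('l')(H) = Add(4, Pow(H, 2), Mul(Rational(-47, 2), H)) (Function('l')(H) = Add(Add(Pow(H, 2), Mul(Rational(-47, 2), H)), 4) = Add(4, Pow(H, 2), Mul(Rational(-47, 2), H)))
Pow(Add(Function('l')(8), -5811), -1) = Pow(Add(Add(4, Pow(8, 2), Mul(Rational(-47, 2), 8)), -5811), -1) = Pow(Add(Add(4, 64, -188), -5811), -1) = Pow(Add(-120, -5811), -1) = Pow(-5931, -1) = Rational(-1, 5931)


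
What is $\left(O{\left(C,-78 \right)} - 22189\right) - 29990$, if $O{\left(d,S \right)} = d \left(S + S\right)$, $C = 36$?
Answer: $-57795$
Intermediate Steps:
$O{\left(d,S \right)} = 2 S d$ ($O{\left(d,S \right)} = d 2 S = 2 S d$)
$\left(O{\left(C,-78 \right)} - 22189\right) - 29990 = \left(2 \left(-78\right) 36 - 22189\right) - 29990 = \left(-5616 - 22189\right) - 29990 = -27805 - 29990 = -57795$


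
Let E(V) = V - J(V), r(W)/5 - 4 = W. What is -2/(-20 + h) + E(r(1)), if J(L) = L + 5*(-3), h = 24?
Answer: 29/2 ≈ 14.500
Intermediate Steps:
r(W) = 20 + 5*W
J(L) = -15 + L (J(L) = L - 15 = -15 + L)
E(V) = 15 (E(V) = V - (-15 + V) = V + (15 - V) = 15)
-2/(-20 + h) + E(r(1)) = -2/(-20 + 24) + 15 = -2/4 + 15 = (¼)*(-2) + 15 = -½ + 15 = 29/2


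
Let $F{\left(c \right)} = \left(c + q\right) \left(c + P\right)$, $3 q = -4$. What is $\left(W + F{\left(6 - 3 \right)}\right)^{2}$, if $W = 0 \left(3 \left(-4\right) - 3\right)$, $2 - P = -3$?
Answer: $\frac{1600}{9} \approx 177.78$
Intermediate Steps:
$q = - \frac{4}{3}$ ($q = \frac{1}{3} \left(-4\right) = - \frac{4}{3} \approx -1.3333$)
$P = 5$ ($P = 2 - -3 = 2 + 3 = 5$)
$F{\left(c \right)} = \left(5 + c\right) \left(- \frac{4}{3} + c\right)$ ($F{\left(c \right)} = \left(c - \frac{4}{3}\right) \left(c + 5\right) = \left(- \frac{4}{3} + c\right) \left(5 + c\right) = \left(5 + c\right) \left(- \frac{4}{3} + c\right)$)
$W = 0$ ($W = 0 \left(-12 - 3\right) = 0 \left(-15\right) = 0$)
$\left(W + F{\left(6 - 3 \right)}\right)^{2} = \left(0 + \left(- \frac{20}{3} + \left(6 - 3\right)^{2} + \frac{11 \left(6 - 3\right)}{3}\right)\right)^{2} = \left(0 + \left(- \frac{20}{3} + 3^{2} + \frac{11}{3} \cdot 3\right)\right)^{2} = \left(0 + \left(- \frac{20}{3} + 9 + 11\right)\right)^{2} = \left(0 + \frac{40}{3}\right)^{2} = \left(\frac{40}{3}\right)^{2} = \frac{1600}{9}$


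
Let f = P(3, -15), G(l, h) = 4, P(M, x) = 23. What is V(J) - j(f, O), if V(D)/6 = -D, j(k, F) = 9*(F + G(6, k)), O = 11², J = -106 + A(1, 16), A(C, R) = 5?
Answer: -519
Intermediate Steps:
J = -101 (J = -106 + 5 = -101)
f = 23
O = 121
j(k, F) = 36 + 9*F (j(k, F) = 9*(F + 4) = 9*(4 + F) = 36 + 9*F)
V(D) = -6*D (V(D) = 6*(-D) = -6*D)
V(J) - j(f, O) = -6*(-101) - (36 + 9*121) = 606 - (36 + 1089) = 606 - 1*1125 = 606 - 1125 = -519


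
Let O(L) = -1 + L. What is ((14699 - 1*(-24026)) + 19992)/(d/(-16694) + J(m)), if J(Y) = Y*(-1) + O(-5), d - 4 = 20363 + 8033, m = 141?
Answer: -490110799/1241209 ≈ -394.87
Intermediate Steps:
d = 28400 (d = 4 + (20363 + 8033) = 4 + 28396 = 28400)
J(Y) = -6 - Y (J(Y) = Y*(-1) + (-1 - 5) = -Y - 6 = -6 - Y)
((14699 - 1*(-24026)) + 19992)/(d/(-16694) + J(m)) = ((14699 - 1*(-24026)) + 19992)/(28400/(-16694) + (-6 - 1*141)) = ((14699 + 24026) + 19992)/(28400*(-1/16694) + (-6 - 141)) = (38725 + 19992)/(-14200/8347 - 147) = 58717/(-1241209/8347) = 58717*(-8347/1241209) = -490110799/1241209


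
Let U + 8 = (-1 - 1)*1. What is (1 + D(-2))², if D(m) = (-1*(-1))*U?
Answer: 81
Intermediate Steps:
U = -10 (U = -8 + (-1 - 1)*1 = -8 - 2*1 = -8 - 2 = -10)
D(m) = -10 (D(m) = -1*(-1)*(-10) = 1*(-10) = -10)
(1 + D(-2))² = (1 - 10)² = (-9)² = 81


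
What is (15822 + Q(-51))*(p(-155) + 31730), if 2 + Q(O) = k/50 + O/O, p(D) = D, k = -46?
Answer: 499519026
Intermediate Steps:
Q(O) = -48/25 (Q(O) = -2 + (-46/50 + O/O) = -2 + (-46*1/50 + 1) = -2 + (-23/25 + 1) = -2 + 2/25 = -48/25)
(15822 + Q(-51))*(p(-155) + 31730) = (15822 - 48/25)*(-155 + 31730) = (395502/25)*31575 = 499519026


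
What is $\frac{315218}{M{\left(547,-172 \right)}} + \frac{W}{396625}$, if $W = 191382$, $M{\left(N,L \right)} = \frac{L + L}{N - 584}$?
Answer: $\frac{13850087987}{408500} \approx 33905.0$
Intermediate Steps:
$M{\left(N,L \right)} = \frac{2 L}{-584 + N}$
$\frac{315218}{M{\left(547,-172 \right)}} + \frac{W}{396625} = \frac{315218}{2 \left(-172\right) \frac{1}{-584 + 547}} + \frac{191382}{396625} = \frac{315218}{2 \left(-172\right) \frac{1}{-37}} + 191382 \cdot \frac{1}{396625} = \frac{315218}{2 \left(-172\right) \left(- \frac{1}{37}\right)} + \frac{1146}{2375} = \frac{315218}{\frac{344}{37}} + \frac{1146}{2375} = 315218 \cdot \frac{37}{344} + \frac{1146}{2375} = \frac{5831533}{172} + \frac{1146}{2375} = \frac{13850087987}{408500}$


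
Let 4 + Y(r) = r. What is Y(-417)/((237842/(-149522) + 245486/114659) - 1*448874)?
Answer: 3608821051079/3847752860926219 ≈ 0.00093790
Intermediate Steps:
Y(r) = -4 + r
Y(-417)/((237842/(-149522) + 245486/114659) - 1*448874) = (-4 - 417)/((237842/(-149522) + 245486/114659) - 1*448874) = -421/((237842*(-1/149522) + 245486*(1/114659)) - 448874) = -421/((-118921/74761 + 245486/114659) - 448874) = -421/(4717415907/8572021499 - 448874) = -421/(-3847752860926219/8572021499) = -421*(-8572021499/3847752860926219) = 3608821051079/3847752860926219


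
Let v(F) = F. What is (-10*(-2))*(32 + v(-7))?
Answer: 500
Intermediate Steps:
(-10*(-2))*(32 + v(-7)) = (-10*(-2))*(32 - 7) = 20*25 = 500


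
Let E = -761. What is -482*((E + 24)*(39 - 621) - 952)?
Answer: -206287324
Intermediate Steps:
-482*((E + 24)*(39 - 621) - 952) = -482*((-761 + 24)*(39 - 621) - 952) = -482*(-737*(-582) - 952) = -482*(428934 - 952) = -482*427982 = -206287324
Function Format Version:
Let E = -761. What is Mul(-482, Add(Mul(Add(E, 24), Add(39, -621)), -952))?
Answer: -206287324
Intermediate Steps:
Mul(-482, Add(Mul(Add(E, 24), Add(39, -621)), -952)) = Mul(-482, Add(Mul(Add(-761, 24), Add(39, -621)), -952)) = Mul(-482, Add(Mul(-737, -582), -952)) = Mul(-482, Add(428934, -952)) = Mul(-482, 427982) = -206287324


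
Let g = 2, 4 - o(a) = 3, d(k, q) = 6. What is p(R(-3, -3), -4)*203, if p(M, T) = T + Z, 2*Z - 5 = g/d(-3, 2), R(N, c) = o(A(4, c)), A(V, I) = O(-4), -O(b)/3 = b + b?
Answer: -812/3 ≈ -270.67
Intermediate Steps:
O(b) = -6*b (O(b) = -3*(b + b) = -6*b)
A(V, I) = 24 (A(V, I) = -6*(-4) = 24)
o(a) = 1 (o(a) = 4 - 1*3 = 4 - 3 = 1)
R(N, c) = 1
Z = 8/3 (Z = 5/2 + (2/6)/2 = 5/2 + (2*(⅙))/2 = 5/2 + (½)*(⅓) = 5/2 + ⅙ = 8/3 ≈ 2.6667)
p(M, T) = 8/3 + T (p(M, T) = T + 8/3 = 8/3 + T)
p(R(-3, -3), -4)*203 = (8/3 - 4)*203 = -4/3*203 = -812/3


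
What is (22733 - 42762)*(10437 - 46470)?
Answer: 721704957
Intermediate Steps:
(22733 - 42762)*(10437 - 46470) = -20029*(-36033) = 721704957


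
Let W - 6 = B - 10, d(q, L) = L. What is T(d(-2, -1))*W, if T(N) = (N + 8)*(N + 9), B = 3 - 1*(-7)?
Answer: 336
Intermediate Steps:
B = 10 (B = 3 + 7 = 10)
T(N) = (8 + N)*(9 + N)
W = 6 (W = 6 + (10 - 10) = 6 + 0 = 6)
T(d(-2, -1))*W = (72 + (-1)**2 + 17*(-1))*6 = (72 + 1 - 17)*6 = 56*6 = 336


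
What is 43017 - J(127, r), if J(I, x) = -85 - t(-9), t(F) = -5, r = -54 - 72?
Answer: 43097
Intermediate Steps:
r = -126
J(I, x) = -80 (J(I, x) = -85 - 1*(-5) = -85 + 5 = -80)
43017 - J(127, r) = 43017 - 1*(-80) = 43017 + 80 = 43097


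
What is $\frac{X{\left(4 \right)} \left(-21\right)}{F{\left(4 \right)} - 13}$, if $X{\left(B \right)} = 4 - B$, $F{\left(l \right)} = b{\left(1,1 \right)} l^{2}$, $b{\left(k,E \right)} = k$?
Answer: $0$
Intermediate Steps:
$F{\left(l \right)} = l^{2}$ ($F{\left(l \right)} = 1 l^{2} = l^{2}$)
$\frac{X{\left(4 \right)} \left(-21\right)}{F{\left(4 \right)} - 13} = \frac{\left(4 - 4\right) \left(-21\right)}{4^{2} - 13} = \frac{\left(4 - 4\right) \left(-21\right)}{16 - 13} = \frac{0 \left(-21\right)}{3} = 0 \cdot \frac{1}{3} = 0$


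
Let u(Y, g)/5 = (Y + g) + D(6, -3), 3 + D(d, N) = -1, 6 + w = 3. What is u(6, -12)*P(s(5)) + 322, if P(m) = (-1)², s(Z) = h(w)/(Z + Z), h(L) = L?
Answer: 272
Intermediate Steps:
w = -3 (w = -6 + 3 = -3)
D(d, N) = -4 (D(d, N) = -3 - 1 = -4)
s(Z) = -3/(2*Z) (s(Z) = -3/(Z + Z) = -3*1/(2*Z) = -3/(2*Z))
P(m) = 1
u(Y, g) = -20 + 5*Y + 5*g (u(Y, g) = 5*((Y + g) - 4) = 5*(-4 + Y + g) = -20 + 5*Y + 5*g)
u(6, -12)*P(s(5)) + 322 = (-20 + 5*6 + 5*(-12))*1 + 322 = (-20 + 30 - 60)*1 + 322 = -50*1 + 322 = -50 + 322 = 272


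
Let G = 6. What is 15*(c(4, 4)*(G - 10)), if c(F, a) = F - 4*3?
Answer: 480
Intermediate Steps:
c(F, a) = -12 + F (c(F, a) = F - 12 = -12 + F)
15*(c(4, 4)*(G - 10)) = 15*((-12 + 4)*(6 - 10)) = 15*(-8*(-4)) = 15*32 = 480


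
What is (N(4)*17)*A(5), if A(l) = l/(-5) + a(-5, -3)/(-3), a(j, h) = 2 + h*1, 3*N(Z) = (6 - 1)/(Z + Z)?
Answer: -85/36 ≈ -2.3611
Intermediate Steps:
N(Z) = 5/(6*Z) (N(Z) = ((6 - 1)/(Z + Z))/3 = (5/((2*Z)))/3 = (5*(1/(2*Z)))/3 = (5/(2*Z))/3 = 5/(6*Z))
a(j, h) = 2 + h
A(l) = 1/3 - l/5 (A(l) = l/(-5) + (2 - 3)/(-3) = l*(-1/5) - 1*(-1/3) = -l/5 + 1/3 = 1/3 - l/5)
(N(4)*17)*A(5) = (((5/6)/4)*17)*(1/3 - 1/5*5) = (((5/6)*(1/4))*17)*(1/3 - 1) = ((5/24)*17)*(-2/3) = (85/24)*(-2/3) = -85/36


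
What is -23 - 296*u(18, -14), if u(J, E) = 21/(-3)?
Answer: 2049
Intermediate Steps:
u(J, E) = -7 (u(J, E) = 21*(-1/3) = -7)
-23 - 296*u(18, -14) = -23 - 296*(-7) = -23 + 2072 = 2049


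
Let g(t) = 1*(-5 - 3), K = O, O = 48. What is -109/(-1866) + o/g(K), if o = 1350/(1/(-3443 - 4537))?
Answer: 2512802359/1866 ≈ 1.3466e+6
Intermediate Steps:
o = -10773000 (o = 1350/(1/(-7980)) = 1350/(-1/7980) = 1350*(-7980) = -10773000)
K = 48
g(t) = -8 (g(t) = 1*(-8) = -8)
-109/(-1866) + o/g(K) = -109/(-1866) - 10773000/(-8) = -109*(-1/1866) - 10773000*(-⅛) = 109/1866 + 1346625 = 2512802359/1866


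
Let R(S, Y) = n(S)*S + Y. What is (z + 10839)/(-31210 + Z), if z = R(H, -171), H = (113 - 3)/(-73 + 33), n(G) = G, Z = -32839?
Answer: -170809/1024784 ≈ -0.16668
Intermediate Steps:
H = -11/4 (H = 110/(-40) = 110*(-1/40) = -11/4 ≈ -2.7500)
R(S, Y) = Y + S² (R(S, Y) = S*S + Y = S² + Y = Y + S²)
z = -2615/16 (z = -171 + (-11/4)² = -171 + 121/16 = -2615/16 ≈ -163.44)
(z + 10839)/(-31210 + Z) = (-2615/16 + 10839)/(-31210 - 32839) = (170809/16)/(-64049) = (170809/16)*(-1/64049) = -170809/1024784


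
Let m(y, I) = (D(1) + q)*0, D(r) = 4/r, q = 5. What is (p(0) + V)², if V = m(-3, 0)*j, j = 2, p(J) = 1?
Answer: 1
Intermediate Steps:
m(y, I) = 0 (m(y, I) = (4/1 + 5)*0 = (4*1 + 5)*0 = (4 + 5)*0 = 9*0 = 0)
V = 0 (V = 0*2 = 0)
(p(0) + V)² = (1 + 0)² = 1² = 1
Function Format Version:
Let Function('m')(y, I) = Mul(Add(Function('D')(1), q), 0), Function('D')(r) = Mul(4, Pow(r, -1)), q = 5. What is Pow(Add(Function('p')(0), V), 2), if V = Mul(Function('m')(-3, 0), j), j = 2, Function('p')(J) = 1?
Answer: 1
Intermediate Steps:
Function('m')(y, I) = 0 (Function('m')(y, I) = Mul(Add(Mul(4, Pow(1, -1)), 5), 0) = Mul(Add(Mul(4, 1), 5), 0) = Mul(Add(4, 5), 0) = Mul(9, 0) = 0)
V = 0 (V = Mul(0, 2) = 0)
Pow(Add(Function('p')(0), V), 2) = Pow(Add(1, 0), 2) = Pow(1, 2) = 1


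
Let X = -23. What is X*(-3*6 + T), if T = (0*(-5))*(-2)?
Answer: 414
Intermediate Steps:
T = 0 (T = 0*(-2) = 0)
X*(-3*6 + T) = -23*(-3*6 + 0) = -23*(-18 + 0) = -23*(-18) = 414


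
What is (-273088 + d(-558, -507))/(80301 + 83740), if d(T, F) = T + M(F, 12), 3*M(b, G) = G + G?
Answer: -273638/164041 ≈ -1.6681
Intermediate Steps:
M(b, G) = 2*G/3 (M(b, G) = (G + G)/3 = (2*G)/3 = 2*G/3)
d(T, F) = 8 + T (d(T, F) = T + (⅔)*12 = T + 8 = 8 + T)
(-273088 + d(-558, -507))/(80301 + 83740) = (-273088 + (8 - 558))/(80301 + 83740) = (-273088 - 550)/164041 = -273638*1/164041 = -273638/164041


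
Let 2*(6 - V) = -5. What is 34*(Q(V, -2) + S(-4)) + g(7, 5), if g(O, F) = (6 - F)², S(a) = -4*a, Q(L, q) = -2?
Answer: 477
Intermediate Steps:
V = 17/2 (V = 6 - ½*(-5) = 6 + 5/2 = 17/2 ≈ 8.5000)
34*(Q(V, -2) + S(-4)) + g(7, 5) = 34*(-2 - 4*(-4)) + (-6 + 5)² = 34*(-2 + 16) + (-1)² = 34*14 + 1 = 476 + 1 = 477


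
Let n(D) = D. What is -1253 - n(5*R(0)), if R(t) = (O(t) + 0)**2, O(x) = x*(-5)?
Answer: -1253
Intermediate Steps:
O(x) = -5*x
R(t) = 25*t**2 (R(t) = (-5*t + 0)**2 = (-5*t)**2 = 25*t**2)
-1253 - n(5*R(0)) = -1253 - 5*25*0**2 = -1253 - 5*25*0 = -1253 - 5*0 = -1253 - 1*0 = -1253 + 0 = -1253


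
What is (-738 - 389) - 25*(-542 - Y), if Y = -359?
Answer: 3448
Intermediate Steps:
(-738 - 389) - 25*(-542 - Y) = (-738 - 389) - 25*(-542 - 1*(-359)) = -1127 - 25*(-542 + 359) = -1127 - 25*(-183) = -1127 + 4575 = 3448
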